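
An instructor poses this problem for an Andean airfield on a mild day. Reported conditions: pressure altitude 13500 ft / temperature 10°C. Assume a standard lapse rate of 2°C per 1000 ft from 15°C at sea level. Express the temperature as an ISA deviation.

ISA+22°C

ISA temperature at 13500 ft = 15 − 2 × (13500/1000) = -12°C.
Deviation = OAT − ISA = 10 − (-12) = +22°C.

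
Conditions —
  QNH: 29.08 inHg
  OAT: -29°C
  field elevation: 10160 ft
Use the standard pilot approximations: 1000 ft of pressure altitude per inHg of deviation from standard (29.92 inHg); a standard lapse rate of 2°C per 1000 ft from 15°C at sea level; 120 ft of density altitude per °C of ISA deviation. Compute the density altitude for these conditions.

8360 ft

Pressure altitude = 10160 + (29.92 − 29.08) × 1000 = 10160 + (+840) = 11000 ft.
ISA temperature at 11000 ft = 15 − 2 × (11000/1000) = -7°C.
ISA deviation = -29 − (-7) = -22°C.
Density altitude = 11000 + 120 × (-22) = 8360 ft.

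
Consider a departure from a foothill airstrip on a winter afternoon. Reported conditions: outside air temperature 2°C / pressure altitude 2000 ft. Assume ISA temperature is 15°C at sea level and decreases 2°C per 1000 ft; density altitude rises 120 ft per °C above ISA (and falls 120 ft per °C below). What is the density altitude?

920 ft

ISA temperature at 2000 ft = 15 − 2 × (2000/1000) = 11°C.
ISA deviation = 2 − 11 = -9°C.
Density altitude = 2000 + 120 × (-9) = 2000 + (-1080) = 920 ft.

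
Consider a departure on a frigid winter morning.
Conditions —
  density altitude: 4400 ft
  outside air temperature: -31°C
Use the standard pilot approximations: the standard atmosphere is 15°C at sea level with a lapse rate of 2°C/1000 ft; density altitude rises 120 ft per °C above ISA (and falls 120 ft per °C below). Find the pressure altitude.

8000 ft

DA = PA + 120 × (OAT − (15 − 2·PA/1000)) = PA + 120·OAT − 1800 + 0.24·PA = 1.24·PA + 120·OAT − 1800.
So 1.24·PA = 4400 − 120 × (-31) + 1800 = 9920.
PA = 9920 / 1.24 = 8000 ft.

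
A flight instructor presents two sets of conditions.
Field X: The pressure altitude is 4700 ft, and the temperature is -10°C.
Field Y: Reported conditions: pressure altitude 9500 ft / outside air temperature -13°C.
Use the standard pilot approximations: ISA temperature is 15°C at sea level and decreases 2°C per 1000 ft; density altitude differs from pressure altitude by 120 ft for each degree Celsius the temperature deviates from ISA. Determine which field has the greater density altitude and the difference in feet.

Field Y by 5592 ft

Field X: ISA temp = 5.6°C, deviation -15.6°C, DA = 4700 + 120 × (-15.6) = 2828 ft.
Field Y: ISA temp = -4°C, deviation -9°C, DA = 9500 + 120 × (-9) = 8420 ft.
Field Y is higher by 8420 − 2828 = 5592 ft.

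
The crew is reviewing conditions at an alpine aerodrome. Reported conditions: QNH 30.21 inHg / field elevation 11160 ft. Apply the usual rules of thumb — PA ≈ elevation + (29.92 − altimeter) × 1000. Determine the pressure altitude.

10870 ft

Pressure correction = (29.92 − 30.21) × 1000 = -290 ft.
Pressure altitude = 11160 + (-290) = 10870 ft.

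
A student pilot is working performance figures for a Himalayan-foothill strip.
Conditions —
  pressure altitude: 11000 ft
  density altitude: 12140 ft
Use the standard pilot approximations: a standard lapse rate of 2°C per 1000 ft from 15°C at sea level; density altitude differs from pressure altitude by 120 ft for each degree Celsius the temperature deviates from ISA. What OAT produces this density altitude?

Density altitude − pressure altitude = 12140 − 11000 = +1140 ft.
At 120 ft/°C that is an ISA deviation of 1140/120 = +9.5°C.
ISA temperature at 11000 ft = 15 − 2 × (11000/1000) = -7°C.
OAT = ISA + deviation = -7 + (+9.5) = 2.5°C.

2.5°C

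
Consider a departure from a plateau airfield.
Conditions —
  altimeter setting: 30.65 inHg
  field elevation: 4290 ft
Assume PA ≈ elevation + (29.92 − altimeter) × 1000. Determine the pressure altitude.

3560 ft

Pressure correction = (29.92 − 30.65) × 1000 = -730 ft.
Pressure altitude = 4290 + (-730) = 3560 ft.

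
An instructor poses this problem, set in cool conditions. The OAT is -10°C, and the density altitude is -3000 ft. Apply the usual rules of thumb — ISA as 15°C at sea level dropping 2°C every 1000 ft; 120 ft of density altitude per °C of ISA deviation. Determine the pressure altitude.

DA = PA + 120 × (OAT − (15 − 2·PA/1000)) = PA + 120·OAT − 1800 + 0.24·PA = 1.24·PA + 120·OAT − 1800.
So 1.24·PA = -3000 − 120 × (-10) + 1800 = 0.
PA = 0 / 1.24 = 0 ft.

0 ft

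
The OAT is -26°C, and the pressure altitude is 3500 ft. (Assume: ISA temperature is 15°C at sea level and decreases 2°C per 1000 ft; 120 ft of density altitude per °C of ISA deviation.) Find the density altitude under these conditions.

ISA temperature at 3500 ft = 15 − 2 × (3500/1000) = 8°C.
ISA deviation = -26 − 8 = -34°C.
Density altitude = 3500 + 120 × (-34) = 3500 + (-4080) = -580 ft.

-580 ft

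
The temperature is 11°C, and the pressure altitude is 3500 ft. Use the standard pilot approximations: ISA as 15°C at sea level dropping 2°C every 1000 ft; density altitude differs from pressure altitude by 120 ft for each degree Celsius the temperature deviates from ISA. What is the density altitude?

ISA temperature at 3500 ft = 15 − 2 × (3500/1000) = 8°C.
ISA deviation = 11 − 8 = +3°C.
Density altitude = 3500 + 120 × (3) = 3500 + (+360) = 3860 ft.

3860 ft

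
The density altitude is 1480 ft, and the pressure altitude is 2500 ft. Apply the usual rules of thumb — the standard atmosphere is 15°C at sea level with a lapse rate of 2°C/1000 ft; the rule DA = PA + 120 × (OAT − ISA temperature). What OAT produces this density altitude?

1.5°C

Density altitude − pressure altitude = 1480 − 2500 = -1020 ft.
At 120 ft/°C that is an ISA deviation of -1020/120 = -8.5°C.
ISA temperature at 2500 ft = 15 − 2 × (2500/1000) = 10°C.
OAT = ISA + deviation = 10 + (-8.5) = 1.5°C.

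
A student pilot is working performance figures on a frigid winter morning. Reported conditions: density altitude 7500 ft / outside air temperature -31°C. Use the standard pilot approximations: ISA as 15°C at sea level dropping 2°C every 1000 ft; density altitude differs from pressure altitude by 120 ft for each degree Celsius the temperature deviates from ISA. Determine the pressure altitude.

10500 ft

DA = PA + 120 × (OAT − (15 − 2·PA/1000)) = PA + 120·OAT − 1800 + 0.24·PA = 1.24·PA + 120·OAT − 1800.
So 1.24·PA = 7500 − 120 × (-31) + 1800 = 13020.
PA = 13020 / 1.24 = 10500 ft.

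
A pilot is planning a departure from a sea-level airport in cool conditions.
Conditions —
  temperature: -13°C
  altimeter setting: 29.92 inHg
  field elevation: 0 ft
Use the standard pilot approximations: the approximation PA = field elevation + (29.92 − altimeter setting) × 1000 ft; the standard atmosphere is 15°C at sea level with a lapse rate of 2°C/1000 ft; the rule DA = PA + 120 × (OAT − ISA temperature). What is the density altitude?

Pressure altitude = 0 + (29.92 − 29.92) × 1000 = 0 + (0) = 0 ft.
ISA temperature at 0 ft = 15 − 2 × (0/1000) = 15°C.
ISA deviation = -13 − 15 = -28°C.
Density altitude = 0 + 120 × (-28) = -3360 ft.

-3360 ft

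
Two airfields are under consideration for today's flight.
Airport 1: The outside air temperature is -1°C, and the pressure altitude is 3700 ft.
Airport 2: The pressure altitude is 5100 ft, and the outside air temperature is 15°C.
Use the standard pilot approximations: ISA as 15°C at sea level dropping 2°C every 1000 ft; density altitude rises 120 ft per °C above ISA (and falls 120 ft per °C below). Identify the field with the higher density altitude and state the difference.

Airport 2 by 3656 ft

Airport 1: ISA temp = 7.6°C, deviation -8.6°C, DA = 3700 + 120 × (-8.6) = 2668 ft.
Airport 2: ISA temp = 4.8°C, deviation +10.2°C, DA = 5100 + 120 × 10.2 = 6324 ft.
Airport 2 is higher by 6324 − 2668 = 3656 ft.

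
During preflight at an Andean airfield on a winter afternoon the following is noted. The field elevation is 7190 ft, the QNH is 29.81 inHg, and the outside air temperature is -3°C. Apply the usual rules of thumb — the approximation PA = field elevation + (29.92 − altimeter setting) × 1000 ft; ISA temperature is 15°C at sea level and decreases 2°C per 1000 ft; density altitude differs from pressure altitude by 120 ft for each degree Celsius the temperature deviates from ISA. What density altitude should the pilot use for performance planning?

6892 ft

Pressure altitude = 7190 + (29.92 − 29.81) × 1000 = 7190 + (+110) = 7300 ft.
ISA temperature at 7300 ft = 15 − 2 × (7300/1000) = 0.4°C.
ISA deviation = -3 − 0.4 = -3.4°C.
Density altitude = 7300 + 120 × (-3.4) = 6892 ft.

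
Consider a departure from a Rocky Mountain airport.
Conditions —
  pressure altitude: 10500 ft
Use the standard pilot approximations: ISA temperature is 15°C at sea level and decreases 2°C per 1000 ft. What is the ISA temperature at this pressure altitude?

-6°C

ISA temperature = 15 − 2 × (10500/1000) = 15 − 21 = -6°C.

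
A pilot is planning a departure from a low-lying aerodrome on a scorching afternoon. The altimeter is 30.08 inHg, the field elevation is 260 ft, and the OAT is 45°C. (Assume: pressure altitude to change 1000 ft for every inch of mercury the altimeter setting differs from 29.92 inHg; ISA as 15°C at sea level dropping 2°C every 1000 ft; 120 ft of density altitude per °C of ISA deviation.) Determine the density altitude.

3724 ft

Pressure altitude = 260 + (29.92 − 30.08) × 1000 = 260 + (-160) = 100 ft.
ISA temperature at 100 ft = 15 − 2 × (100/1000) = 14.8°C.
ISA deviation = 45 − 14.8 = +30.2°C.
Density altitude = 100 + 120 × (30.2) = 3724 ft.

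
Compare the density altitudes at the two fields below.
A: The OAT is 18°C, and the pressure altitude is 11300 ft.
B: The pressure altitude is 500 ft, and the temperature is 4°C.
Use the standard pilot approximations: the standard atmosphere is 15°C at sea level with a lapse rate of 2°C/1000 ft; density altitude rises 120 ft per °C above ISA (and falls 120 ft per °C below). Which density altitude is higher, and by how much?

A by 15072 ft

A: ISA temp = -7.6°C, deviation +25.6°C, DA = 11300 + 120 × 25.6 = 14372 ft.
B: ISA temp = 14°C, deviation -10°C, DA = 500 + 120 × (-10) = -700 ft.
A is higher by 14372 − (-700) = 15072 ft.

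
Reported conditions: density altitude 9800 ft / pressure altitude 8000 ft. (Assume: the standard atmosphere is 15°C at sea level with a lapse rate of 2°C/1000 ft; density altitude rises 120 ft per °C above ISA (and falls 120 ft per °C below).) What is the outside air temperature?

14°C

Density altitude − pressure altitude = 9800 − 8000 = +1800 ft.
At 120 ft/°C that is an ISA deviation of 1800/120 = +15°C.
ISA temperature at 8000 ft = 15 − 2 × (8000/1000) = -1°C.
OAT = ISA + deviation = -1 + (+15) = 14°C.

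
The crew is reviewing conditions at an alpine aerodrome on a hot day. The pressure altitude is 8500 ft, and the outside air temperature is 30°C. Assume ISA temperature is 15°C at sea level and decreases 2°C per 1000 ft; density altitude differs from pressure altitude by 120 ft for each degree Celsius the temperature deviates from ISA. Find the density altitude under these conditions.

ISA temperature at 8500 ft = 15 − 2 × (8500/1000) = -2°C.
ISA deviation = 30 − (-2) = +32°C.
Density altitude = 8500 + 120 × (32) = 8500 + (+3840) = 12340 ft.

12340 ft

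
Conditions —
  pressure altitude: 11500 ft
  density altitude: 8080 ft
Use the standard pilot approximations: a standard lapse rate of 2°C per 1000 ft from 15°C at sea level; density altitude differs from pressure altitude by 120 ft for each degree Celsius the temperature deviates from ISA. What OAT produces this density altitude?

-36.5°C

Density altitude − pressure altitude = 8080 − 11500 = -3420 ft.
At 120 ft/°C that is an ISA deviation of -3420/120 = -28.5°C.
ISA temperature at 11500 ft = 15 − 2 × (11500/1000) = -8°C.
OAT = ISA + deviation = -8 + (-28.5) = -36.5°C.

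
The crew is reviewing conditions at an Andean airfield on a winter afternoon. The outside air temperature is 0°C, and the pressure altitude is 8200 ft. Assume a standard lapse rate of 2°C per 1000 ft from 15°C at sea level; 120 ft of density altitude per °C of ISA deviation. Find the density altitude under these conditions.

ISA temperature at 8200 ft = 15 − 2 × (8200/1000) = -1.4°C.
ISA deviation = 0 − (-1.4) = +1.4°C.
Density altitude = 8200 + 120 × (1.4) = 8200 + (+168) = 8368 ft.

8368 ft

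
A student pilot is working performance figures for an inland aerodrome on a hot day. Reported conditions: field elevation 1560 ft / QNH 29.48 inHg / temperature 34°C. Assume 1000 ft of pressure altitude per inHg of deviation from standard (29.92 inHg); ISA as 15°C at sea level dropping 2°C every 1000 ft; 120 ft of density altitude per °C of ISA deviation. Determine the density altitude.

4760 ft

Pressure altitude = 1560 + (29.92 − 29.48) × 1000 = 1560 + (+440) = 2000 ft.
ISA temperature at 2000 ft = 15 − 2 × (2000/1000) = 11°C.
ISA deviation = 34 − 11 = +23°C.
Density altitude = 2000 + 120 × (23) = 4760 ft.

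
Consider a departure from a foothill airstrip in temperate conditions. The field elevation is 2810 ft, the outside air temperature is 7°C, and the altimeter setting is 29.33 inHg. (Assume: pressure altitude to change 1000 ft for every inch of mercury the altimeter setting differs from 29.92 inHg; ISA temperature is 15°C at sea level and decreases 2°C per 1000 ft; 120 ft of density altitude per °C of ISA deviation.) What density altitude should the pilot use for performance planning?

3256 ft

Pressure altitude = 2810 + (29.92 − 29.33) × 1000 = 2810 + (+590) = 3400 ft.
ISA temperature at 3400 ft = 15 − 2 × (3400/1000) = 8.2°C.
ISA deviation = 7 − 8.2 = -1.2°C.
Density altitude = 3400 + 120 × (-1.2) = 3256 ft.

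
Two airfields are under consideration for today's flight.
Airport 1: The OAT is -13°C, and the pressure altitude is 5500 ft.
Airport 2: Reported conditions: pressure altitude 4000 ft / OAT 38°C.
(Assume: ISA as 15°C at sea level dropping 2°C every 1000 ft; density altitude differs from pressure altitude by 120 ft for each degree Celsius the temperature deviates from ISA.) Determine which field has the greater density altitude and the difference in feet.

Airport 2 by 4260 ft

Airport 1: ISA temp = 4°C, deviation -17°C, DA = 5500 + 120 × (-17) = 3460 ft.
Airport 2: ISA temp = 7°C, deviation +31°C, DA = 4000 + 120 × 31 = 7720 ft.
Airport 2 is higher by 7720 − 3460 = 4260 ft.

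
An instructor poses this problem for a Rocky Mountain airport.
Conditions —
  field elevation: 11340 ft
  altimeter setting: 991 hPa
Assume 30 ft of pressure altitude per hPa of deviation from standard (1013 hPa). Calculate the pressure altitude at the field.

Pressure correction = (1013 − 991) × 30 = +660 ft.
Pressure altitude = 11340 + (+660) = 12000 ft.

12000 ft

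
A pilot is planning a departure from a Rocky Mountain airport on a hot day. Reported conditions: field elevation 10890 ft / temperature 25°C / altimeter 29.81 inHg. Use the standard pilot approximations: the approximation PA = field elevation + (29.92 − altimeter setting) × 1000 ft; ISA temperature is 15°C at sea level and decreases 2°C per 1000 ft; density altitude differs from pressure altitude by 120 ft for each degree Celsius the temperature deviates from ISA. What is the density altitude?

14840 ft

Pressure altitude = 10890 + (29.92 − 29.81) × 1000 = 10890 + (+110) = 11000 ft.
ISA temperature at 11000 ft = 15 − 2 × (11000/1000) = -7°C.
ISA deviation = 25 − (-7) = +32°C.
Density altitude = 11000 + 120 × (32) = 14840 ft.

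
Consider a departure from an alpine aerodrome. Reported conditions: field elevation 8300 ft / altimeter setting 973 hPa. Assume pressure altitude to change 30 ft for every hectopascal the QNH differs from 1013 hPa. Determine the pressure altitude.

Pressure correction = (1013 − 973) × 30 = +1200 ft.
Pressure altitude = 8300 + (+1200) = 9500 ft.

9500 ft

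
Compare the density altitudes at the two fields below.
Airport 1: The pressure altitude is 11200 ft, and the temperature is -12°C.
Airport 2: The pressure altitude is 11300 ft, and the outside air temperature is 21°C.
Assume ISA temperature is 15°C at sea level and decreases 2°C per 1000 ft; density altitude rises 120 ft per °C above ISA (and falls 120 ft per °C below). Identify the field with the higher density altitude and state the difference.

Airport 2 by 4084 ft

Airport 1: ISA temp = -7.4°C, deviation -4.6°C, DA = 11200 + 120 × (-4.6) = 10648 ft.
Airport 2: ISA temp = -7.6°C, deviation +28.6°C, DA = 11300 + 120 × 28.6 = 14732 ft.
Airport 2 is higher by 14732 − 10648 = 4084 ft.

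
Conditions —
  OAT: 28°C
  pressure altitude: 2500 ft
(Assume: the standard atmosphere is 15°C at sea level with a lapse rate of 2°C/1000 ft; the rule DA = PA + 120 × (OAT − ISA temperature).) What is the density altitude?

4660 ft

ISA temperature at 2500 ft = 15 − 2 × (2500/1000) = 10°C.
ISA deviation = 28 − 10 = +18°C.
Density altitude = 2500 + 120 × (18) = 2500 + (+2160) = 4660 ft.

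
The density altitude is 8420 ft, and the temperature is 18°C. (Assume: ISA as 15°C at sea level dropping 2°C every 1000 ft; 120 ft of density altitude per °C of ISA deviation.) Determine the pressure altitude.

6500 ft

DA = PA + 120 × (OAT − (15 − 2·PA/1000)) = PA + 120·OAT − 1800 + 0.24·PA = 1.24·PA + 120·OAT − 1800.
So 1.24·PA = 8420 − 120 × 18 + 1800 = 8060.
PA = 8060 / 1.24 = 6500 ft.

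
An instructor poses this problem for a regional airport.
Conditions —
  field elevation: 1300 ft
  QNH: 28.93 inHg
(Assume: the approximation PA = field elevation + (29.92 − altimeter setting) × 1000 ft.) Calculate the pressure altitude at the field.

Pressure correction = (29.92 − 28.93) × 1000 = +990 ft.
Pressure altitude = 1300 + (+990) = 2290 ft.

2290 ft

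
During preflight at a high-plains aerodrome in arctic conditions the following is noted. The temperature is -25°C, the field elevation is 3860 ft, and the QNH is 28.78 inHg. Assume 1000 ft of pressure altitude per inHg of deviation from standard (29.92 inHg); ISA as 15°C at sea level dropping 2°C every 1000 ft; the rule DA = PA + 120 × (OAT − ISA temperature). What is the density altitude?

Pressure altitude = 3860 + (29.92 − 28.78) × 1000 = 3860 + (+1140) = 5000 ft.
ISA temperature at 5000 ft = 15 − 2 × (5000/1000) = 5°C.
ISA deviation = -25 − 5 = -30°C.
Density altitude = 5000 + 120 × (-30) = 1400 ft.

1400 ft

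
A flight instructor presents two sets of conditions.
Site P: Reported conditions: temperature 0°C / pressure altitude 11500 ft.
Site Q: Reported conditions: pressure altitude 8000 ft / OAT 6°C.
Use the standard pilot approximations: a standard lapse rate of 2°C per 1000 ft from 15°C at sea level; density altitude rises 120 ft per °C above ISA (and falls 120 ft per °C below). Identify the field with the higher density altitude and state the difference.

Site P: ISA temp = -8°C, deviation +8°C, DA = 11500 + 120 × 8 = 12460 ft.
Site Q: ISA temp = -1°C, deviation +7°C, DA = 8000 + 120 × 7 = 8840 ft.
Site P is higher by 12460 − 8840 = 3620 ft.

Site P by 3620 ft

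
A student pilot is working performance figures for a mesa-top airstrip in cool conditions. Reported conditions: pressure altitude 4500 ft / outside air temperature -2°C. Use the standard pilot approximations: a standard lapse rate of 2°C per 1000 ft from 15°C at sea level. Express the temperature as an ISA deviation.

ISA-8°C

ISA temperature at 4500 ft = 15 − 2 × (4500/1000) = 6°C.
Deviation = OAT − ISA = -2 − 6 = -8°C.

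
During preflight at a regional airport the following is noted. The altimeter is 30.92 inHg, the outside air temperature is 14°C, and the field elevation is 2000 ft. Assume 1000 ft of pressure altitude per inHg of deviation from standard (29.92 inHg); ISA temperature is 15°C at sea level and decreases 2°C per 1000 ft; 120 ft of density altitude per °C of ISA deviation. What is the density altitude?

Pressure altitude = 2000 + (29.92 − 30.92) × 1000 = 2000 + (-1000) = 1000 ft.
ISA temperature at 1000 ft = 15 − 2 × (1000/1000) = 13°C.
ISA deviation = 14 − 13 = +1°C.
Density altitude = 1000 + 120 × (1) = 1120 ft.

1120 ft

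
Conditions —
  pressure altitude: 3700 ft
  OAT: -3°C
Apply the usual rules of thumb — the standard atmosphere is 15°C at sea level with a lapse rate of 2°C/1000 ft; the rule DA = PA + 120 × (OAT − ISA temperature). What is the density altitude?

2428 ft

ISA temperature at 3700 ft = 15 − 2 × (3700/1000) = 7.6°C.
ISA deviation = -3 − 7.6 = -10.6°C.
Density altitude = 3700 + 120 × (-10.6) = 3700 + (-1272) = 2428 ft.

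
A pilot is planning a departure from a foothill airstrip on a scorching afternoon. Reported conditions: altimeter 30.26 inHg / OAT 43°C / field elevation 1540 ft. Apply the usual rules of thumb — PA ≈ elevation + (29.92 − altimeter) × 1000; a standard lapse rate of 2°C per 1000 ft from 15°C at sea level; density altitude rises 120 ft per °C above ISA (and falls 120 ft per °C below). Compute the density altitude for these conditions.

Pressure altitude = 1540 + (29.92 − 30.26) × 1000 = 1540 + (-340) = 1200 ft.
ISA temperature at 1200 ft = 15 − 2 × (1200/1000) = 12.6°C.
ISA deviation = 43 − 12.6 = +30.4°C.
Density altitude = 1200 + 120 × (30.4) = 4848 ft.

4848 ft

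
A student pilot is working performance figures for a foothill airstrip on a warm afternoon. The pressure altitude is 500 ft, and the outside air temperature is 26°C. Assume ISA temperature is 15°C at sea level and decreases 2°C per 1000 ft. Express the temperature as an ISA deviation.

ISA temperature at 500 ft = 15 − 2 × (500/1000) = 14°C.
Deviation = OAT − ISA = 26 − 14 = +12°C.

ISA+12°C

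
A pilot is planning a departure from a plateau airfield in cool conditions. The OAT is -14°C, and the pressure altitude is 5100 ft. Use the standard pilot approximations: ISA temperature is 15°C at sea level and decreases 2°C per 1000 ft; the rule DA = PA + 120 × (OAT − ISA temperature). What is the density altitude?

2844 ft

ISA temperature at 5100 ft = 15 − 2 × (5100/1000) = 4.8°C.
ISA deviation = -14 − 4.8 = -18.8°C.
Density altitude = 5100 + 120 × (-18.8) = 5100 + (-2256) = 2844 ft.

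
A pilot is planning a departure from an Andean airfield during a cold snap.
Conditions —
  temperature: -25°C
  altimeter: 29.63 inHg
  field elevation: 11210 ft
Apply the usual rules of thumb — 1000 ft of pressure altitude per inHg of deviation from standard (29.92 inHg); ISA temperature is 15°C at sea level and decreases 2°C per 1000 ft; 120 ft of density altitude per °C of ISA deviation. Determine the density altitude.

9460 ft

Pressure altitude = 11210 + (29.92 − 29.63) × 1000 = 11210 + (+290) = 11500 ft.
ISA temperature at 11500 ft = 15 − 2 × (11500/1000) = -8°C.
ISA deviation = -25 − (-8) = -17°C.
Density altitude = 11500 + 120 × (-17) = 9460 ft.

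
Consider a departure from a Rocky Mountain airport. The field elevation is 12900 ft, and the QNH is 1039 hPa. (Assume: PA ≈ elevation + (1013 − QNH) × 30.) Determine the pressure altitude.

12120 ft

Pressure correction = (1013 − 1039) × 30 = -780 ft.
Pressure altitude = 12900 + (-780) = 12120 ft.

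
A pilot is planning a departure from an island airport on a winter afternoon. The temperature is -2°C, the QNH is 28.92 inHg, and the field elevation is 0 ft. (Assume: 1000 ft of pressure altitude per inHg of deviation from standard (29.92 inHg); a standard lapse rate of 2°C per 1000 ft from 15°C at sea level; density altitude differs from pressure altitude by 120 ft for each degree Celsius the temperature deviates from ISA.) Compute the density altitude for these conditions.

Pressure altitude = 0 + (29.92 − 28.92) × 1000 = 0 + (+1000) = 1000 ft.
ISA temperature at 1000 ft = 15 − 2 × (1000/1000) = 13°C.
ISA deviation = -2 − 13 = -15°C.
Density altitude = 1000 + 120 × (-15) = -800 ft.

-800 ft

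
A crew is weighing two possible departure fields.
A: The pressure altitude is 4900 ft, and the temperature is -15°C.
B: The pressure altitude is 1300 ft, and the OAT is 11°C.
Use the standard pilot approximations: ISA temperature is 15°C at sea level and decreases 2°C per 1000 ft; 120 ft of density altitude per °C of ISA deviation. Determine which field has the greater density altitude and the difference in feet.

A: ISA temp = 5.2°C, deviation -20.2°C, DA = 4900 + 120 × (-20.2) = 2476 ft.
B: ISA temp = 12.4°C, deviation -1.4°C, DA = 1300 + 120 × (-1.4) = 1132 ft.
A is higher by 2476 − 1132 = 1344 ft.

A by 1344 ft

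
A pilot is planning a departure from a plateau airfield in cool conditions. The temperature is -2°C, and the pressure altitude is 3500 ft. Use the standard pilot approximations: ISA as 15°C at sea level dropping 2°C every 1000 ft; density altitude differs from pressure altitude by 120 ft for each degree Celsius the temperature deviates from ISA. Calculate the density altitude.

ISA temperature at 3500 ft = 15 − 2 × (3500/1000) = 8°C.
ISA deviation = -2 − 8 = -10°C.
Density altitude = 3500 + 120 × (-10) = 3500 + (-1200) = 2300 ft.

2300 ft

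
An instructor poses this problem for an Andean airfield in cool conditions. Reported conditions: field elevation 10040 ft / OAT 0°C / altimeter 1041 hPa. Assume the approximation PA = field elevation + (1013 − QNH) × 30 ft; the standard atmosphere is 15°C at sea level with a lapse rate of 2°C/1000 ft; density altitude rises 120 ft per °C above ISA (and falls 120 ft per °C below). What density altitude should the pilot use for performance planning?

Pressure altitude = 10040 + (1013 − 1041) × 30 = 10040 + (-840) = 9200 ft.
ISA temperature at 9200 ft = 15 − 2 × (9200/1000) = -3.4°C.
ISA deviation = 0 − (-3.4) = +3.4°C.
Density altitude = 9200 + 120 × (3.4) = 9608 ft.

9608 ft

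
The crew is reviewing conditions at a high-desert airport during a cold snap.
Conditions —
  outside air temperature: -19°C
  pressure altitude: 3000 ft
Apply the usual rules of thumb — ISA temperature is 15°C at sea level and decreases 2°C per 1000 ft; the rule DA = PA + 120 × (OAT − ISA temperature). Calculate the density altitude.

-360 ft

ISA temperature at 3000 ft = 15 − 2 × (3000/1000) = 9°C.
ISA deviation = -19 − 9 = -28°C.
Density altitude = 3000 + 120 × (-28) = 3000 + (-3360) = -360 ft.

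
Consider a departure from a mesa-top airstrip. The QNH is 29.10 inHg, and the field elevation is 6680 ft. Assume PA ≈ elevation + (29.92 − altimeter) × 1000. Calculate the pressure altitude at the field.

7500 ft

Pressure correction = (29.92 − 29.10) × 1000 = +820 ft.
Pressure altitude = 6680 + (+820) = 7500 ft.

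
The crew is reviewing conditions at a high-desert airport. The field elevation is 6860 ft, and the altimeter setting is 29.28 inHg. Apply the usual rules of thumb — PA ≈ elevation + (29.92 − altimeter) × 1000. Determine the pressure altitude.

Pressure correction = (29.92 − 29.28) × 1000 = +640 ft.
Pressure altitude = 6860 + (+640) = 7500 ft.

7500 ft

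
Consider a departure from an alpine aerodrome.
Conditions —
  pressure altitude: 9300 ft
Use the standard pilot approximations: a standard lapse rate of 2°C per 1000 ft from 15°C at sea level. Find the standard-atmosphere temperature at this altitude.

-3.6°C

ISA temperature = 15 − 2 × (9300/1000) = 15 − 18.6 = -3.6°C.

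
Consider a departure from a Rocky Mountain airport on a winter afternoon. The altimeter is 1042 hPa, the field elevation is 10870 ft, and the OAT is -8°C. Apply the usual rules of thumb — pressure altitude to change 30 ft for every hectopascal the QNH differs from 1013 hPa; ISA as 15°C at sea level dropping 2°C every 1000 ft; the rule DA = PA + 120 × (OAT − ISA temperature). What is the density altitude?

Pressure altitude = 10870 + (1013 − 1042) × 30 = 10870 + (-870) = 10000 ft.
ISA temperature at 10000 ft = 15 − 2 × (10000/1000) = -5°C.
ISA deviation = -8 − (-5) = -3°C.
Density altitude = 10000 + 120 × (-3) = 9640 ft.

9640 ft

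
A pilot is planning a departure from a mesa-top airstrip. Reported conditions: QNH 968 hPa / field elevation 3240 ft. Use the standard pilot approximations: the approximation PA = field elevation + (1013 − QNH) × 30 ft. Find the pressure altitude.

Pressure correction = (1013 − 968) × 30 = +1350 ft.
Pressure altitude = 3240 + (+1350) = 4590 ft.

4590 ft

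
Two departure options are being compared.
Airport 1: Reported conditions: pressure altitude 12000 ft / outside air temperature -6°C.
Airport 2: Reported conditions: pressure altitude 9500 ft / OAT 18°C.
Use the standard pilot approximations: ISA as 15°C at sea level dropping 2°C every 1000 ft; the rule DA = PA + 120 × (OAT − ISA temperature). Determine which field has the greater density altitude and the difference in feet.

Airport 1 by 220 ft

Airport 1: ISA temp = -9°C, deviation +3°C, DA = 12000 + 120 × 3 = 12360 ft.
Airport 2: ISA temp = -4°C, deviation +22°C, DA = 9500 + 120 × 22 = 12140 ft.
Airport 1 is higher by 12360 − 12140 = 220 ft.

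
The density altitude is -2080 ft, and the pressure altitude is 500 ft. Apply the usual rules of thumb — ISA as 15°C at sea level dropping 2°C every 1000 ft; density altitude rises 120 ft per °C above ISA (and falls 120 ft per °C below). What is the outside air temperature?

-7.5°C

Density altitude − pressure altitude = -2080 − 500 = -2580 ft.
At 120 ft/°C that is an ISA deviation of -2580/120 = -21.5°C.
ISA temperature at 500 ft = 15 − 2 × (500/1000) = 14°C.
OAT = ISA + deviation = 14 + (-21.5) = -7.5°C.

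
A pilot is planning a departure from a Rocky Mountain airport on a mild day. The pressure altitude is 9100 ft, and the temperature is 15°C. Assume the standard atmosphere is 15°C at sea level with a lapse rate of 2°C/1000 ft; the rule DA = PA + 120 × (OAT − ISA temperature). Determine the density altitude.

11284 ft

ISA temperature at 9100 ft = 15 − 2 × (9100/1000) = -3.2°C.
ISA deviation = 15 − (-3.2) = +18.2°C.
Density altitude = 9100 + 120 × (18.2) = 9100 + (+2184) = 11284 ft.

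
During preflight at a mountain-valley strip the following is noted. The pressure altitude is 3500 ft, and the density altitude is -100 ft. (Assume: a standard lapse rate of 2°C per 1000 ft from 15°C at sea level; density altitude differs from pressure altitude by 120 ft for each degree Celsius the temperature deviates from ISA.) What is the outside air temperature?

-22°C

Density altitude − pressure altitude = -100 − 3500 = -3600 ft.
At 120 ft/°C that is an ISA deviation of -3600/120 = -30°C.
ISA temperature at 3500 ft = 15 − 2 × (3500/1000) = 8°C.
OAT = ISA + deviation = 8 + (-30) = -22°C.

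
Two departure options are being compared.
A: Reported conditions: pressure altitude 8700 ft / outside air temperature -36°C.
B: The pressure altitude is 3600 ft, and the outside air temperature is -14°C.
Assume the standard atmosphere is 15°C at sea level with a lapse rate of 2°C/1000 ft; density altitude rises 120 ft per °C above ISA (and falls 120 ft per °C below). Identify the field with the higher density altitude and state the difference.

A: ISA temp = -2.4°C, deviation -33.6°C, DA = 8700 + 120 × (-33.6) = 4668 ft.
B: ISA temp = 7.8°C, deviation -21.8°C, DA = 3600 + 120 × (-21.8) = 984 ft.
A is higher by 4668 − 984 = 3684 ft.

A by 3684 ft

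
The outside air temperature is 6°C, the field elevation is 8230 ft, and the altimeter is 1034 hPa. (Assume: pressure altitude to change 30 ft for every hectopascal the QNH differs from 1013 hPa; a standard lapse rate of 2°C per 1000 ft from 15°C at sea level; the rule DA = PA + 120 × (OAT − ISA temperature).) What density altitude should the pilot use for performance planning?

Pressure altitude = 8230 + (1013 − 1034) × 30 = 8230 + (-630) = 7600 ft.
ISA temperature at 7600 ft = 15 − 2 × (7600/1000) = -0.2°C.
ISA deviation = 6 − (-0.2) = +6.2°C.
Density altitude = 7600 + 120 × (6.2) = 8344 ft.

8344 ft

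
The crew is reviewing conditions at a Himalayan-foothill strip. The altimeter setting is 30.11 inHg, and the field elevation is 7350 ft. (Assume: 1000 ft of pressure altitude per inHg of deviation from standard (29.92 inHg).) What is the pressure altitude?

7160 ft

Pressure correction = (29.92 − 30.11) × 1000 = -190 ft.
Pressure altitude = 7350 + (-190) = 7160 ft.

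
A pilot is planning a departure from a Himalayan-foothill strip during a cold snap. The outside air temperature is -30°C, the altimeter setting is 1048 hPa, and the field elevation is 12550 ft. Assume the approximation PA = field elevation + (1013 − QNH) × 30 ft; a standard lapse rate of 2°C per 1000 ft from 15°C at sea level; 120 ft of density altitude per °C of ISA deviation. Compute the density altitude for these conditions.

Pressure altitude = 12550 + (1013 − 1048) × 30 = 12550 + (-1050) = 11500 ft.
ISA temperature at 11500 ft = 15 − 2 × (11500/1000) = -8°C.
ISA deviation = -30 − (-8) = -22°C.
Density altitude = 11500 + 120 × (-22) = 8860 ft.

8860 ft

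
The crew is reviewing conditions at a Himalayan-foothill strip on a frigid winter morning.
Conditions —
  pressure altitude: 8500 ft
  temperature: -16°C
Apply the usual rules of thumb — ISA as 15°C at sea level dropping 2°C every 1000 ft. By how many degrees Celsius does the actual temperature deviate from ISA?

ISA temperature at 8500 ft = 15 − 2 × (8500/1000) = -2°C.
Deviation = OAT − ISA = -16 − (-2) = -14°C.

ISA-14°C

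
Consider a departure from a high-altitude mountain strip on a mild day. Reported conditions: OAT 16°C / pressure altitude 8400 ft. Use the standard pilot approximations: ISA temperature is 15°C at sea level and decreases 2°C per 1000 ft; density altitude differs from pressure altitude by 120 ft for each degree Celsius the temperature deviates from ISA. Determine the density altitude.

10536 ft

ISA temperature at 8400 ft = 15 − 2 × (8400/1000) = -1.8°C.
ISA deviation = 16 − (-1.8) = +17.8°C.
Density altitude = 8400 + 120 × (17.8) = 8400 + (+2136) = 10536 ft.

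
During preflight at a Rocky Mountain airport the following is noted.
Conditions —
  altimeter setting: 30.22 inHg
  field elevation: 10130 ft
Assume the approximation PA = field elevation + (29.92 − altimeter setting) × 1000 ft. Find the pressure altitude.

Pressure correction = (29.92 − 30.22) × 1000 = -300 ft.
Pressure altitude = 10130 + (-300) = 9830 ft.

9830 ft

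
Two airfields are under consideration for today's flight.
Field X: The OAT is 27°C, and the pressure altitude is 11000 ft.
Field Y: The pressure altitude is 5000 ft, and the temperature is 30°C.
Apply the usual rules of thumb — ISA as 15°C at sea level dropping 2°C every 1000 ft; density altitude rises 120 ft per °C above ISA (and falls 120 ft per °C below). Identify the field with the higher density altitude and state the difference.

Field X: ISA temp = -7°C, deviation +34°C, DA = 11000 + 120 × 34 = 15080 ft.
Field Y: ISA temp = 5°C, deviation +25°C, DA = 5000 + 120 × 25 = 8000 ft.
Field X is higher by 15080 − 8000 = 7080 ft.

Field X by 7080 ft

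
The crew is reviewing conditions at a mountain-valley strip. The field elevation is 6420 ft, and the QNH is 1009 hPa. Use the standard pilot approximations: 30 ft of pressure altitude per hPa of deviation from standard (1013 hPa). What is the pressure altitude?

Pressure correction = (1013 − 1009) × 30 = +120 ft.
Pressure altitude = 6420 + (+120) = 6540 ft.

6540 ft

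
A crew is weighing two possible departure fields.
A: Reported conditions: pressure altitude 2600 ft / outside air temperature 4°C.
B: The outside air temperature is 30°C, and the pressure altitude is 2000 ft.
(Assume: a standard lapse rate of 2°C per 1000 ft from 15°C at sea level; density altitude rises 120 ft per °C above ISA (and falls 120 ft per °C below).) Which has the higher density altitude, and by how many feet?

B by 2376 ft

A: ISA temp = 9.8°C, deviation -5.8°C, DA = 2600 + 120 × (-5.8) = 1904 ft.
B: ISA temp = 11°C, deviation +19°C, DA = 2000 + 120 × 19 = 4280 ft.
B is higher by 4280 − 1904 = 2376 ft.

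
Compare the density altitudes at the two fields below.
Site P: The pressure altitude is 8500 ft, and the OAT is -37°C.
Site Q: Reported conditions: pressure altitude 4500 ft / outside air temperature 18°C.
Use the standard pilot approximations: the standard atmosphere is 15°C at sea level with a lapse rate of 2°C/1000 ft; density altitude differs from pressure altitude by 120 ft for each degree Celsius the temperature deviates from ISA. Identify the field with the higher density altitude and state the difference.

Site Q by 1640 ft

Site P: ISA temp = -2°C, deviation -35°C, DA = 8500 + 120 × (-35) = 4300 ft.
Site Q: ISA temp = 6°C, deviation +12°C, DA = 4500 + 120 × 12 = 5940 ft.
Site Q is higher by 5940 − 4300 = 1640 ft.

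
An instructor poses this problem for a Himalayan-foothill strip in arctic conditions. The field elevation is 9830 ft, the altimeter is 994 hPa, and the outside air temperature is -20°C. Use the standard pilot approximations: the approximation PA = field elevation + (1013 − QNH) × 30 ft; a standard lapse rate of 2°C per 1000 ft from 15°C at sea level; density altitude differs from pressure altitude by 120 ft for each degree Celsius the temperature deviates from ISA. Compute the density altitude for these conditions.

8696 ft

Pressure altitude = 9830 + (1013 − 994) × 30 = 9830 + (+570) = 10400 ft.
ISA temperature at 10400 ft = 15 − 2 × (10400/1000) = -5.8°C.
ISA deviation = -20 − (-5.8) = -14.2°C.
Density altitude = 10400 + 120 × (-14.2) = 8696 ft.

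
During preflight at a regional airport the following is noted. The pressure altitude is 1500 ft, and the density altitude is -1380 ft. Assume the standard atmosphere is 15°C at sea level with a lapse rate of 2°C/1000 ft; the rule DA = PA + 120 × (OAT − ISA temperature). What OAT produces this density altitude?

Density altitude − pressure altitude = -1380 − 1500 = -2880 ft.
At 120 ft/°C that is an ISA deviation of -2880/120 = -24°C.
ISA temperature at 1500 ft = 15 − 2 × (1500/1000) = 12°C.
OAT = ISA + deviation = 12 + (-24) = -12°C.

-12°C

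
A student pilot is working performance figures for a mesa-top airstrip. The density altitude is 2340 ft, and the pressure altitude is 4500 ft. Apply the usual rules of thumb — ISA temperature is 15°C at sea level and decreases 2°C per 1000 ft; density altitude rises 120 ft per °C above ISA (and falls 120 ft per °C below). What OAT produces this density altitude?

Density altitude − pressure altitude = 2340 − 4500 = -2160 ft.
At 120 ft/°C that is an ISA deviation of -2160/120 = -18°C.
ISA temperature at 4500 ft = 15 − 2 × (4500/1000) = 6°C.
OAT = ISA + deviation = 6 + (-18) = -12°C.

-12°C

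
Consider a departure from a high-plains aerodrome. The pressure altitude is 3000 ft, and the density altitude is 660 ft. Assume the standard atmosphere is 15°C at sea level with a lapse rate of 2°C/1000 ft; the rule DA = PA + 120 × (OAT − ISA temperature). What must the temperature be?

-10.5°C

Density altitude − pressure altitude = 660 − 3000 = -2340 ft.
At 120 ft/°C that is an ISA deviation of -2340/120 = -19.5°C.
ISA temperature at 3000 ft = 15 − 2 × (3000/1000) = 9°C.
OAT = ISA + deviation = 9 + (-19.5) = -10.5°C.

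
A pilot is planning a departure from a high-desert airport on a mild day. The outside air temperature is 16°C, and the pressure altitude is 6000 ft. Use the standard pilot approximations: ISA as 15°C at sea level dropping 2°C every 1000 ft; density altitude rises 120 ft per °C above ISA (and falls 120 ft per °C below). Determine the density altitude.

7560 ft

ISA temperature at 6000 ft = 15 − 2 × (6000/1000) = 3°C.
ISA deviation = 16 − 3 = +13°C.
Density altitude = 6000 + 120 × (13) = 6000 + (+1560) = 7560 ft.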